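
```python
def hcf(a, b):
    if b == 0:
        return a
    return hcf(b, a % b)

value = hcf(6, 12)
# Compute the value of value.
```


hcf(6, 12)
= hcf(12, 6 % 12) = hcf(12, 6)
= hcf(6, 12 % 6) = hcf(6, 0)
b == 0, return a = 6


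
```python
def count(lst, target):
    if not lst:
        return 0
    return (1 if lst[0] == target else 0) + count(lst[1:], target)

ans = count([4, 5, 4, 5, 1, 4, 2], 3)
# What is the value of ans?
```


count([4, 5, 4, 5, 1, 4, 2], 3)
lst[0]=4 != 3: 0 + count([5, 4, 5, 1, 4, 2], 3)
lst[0]=5 != 3: 0 + count([4, 5, 1, 4, 2], 3)
lst[0]=4 != 3: 0 + count([5, 1, 4, 2], 3)
lst[0]=5 != 3: 0 + count([1, 4, 2], 3)
lst[0]=1 != 3: 0 + count([4, 2], 3)
lst[0]=4 != 3: 0 + count([2], 3)
lst[0]=2 != 3: 0 + count([], 3)
= 0


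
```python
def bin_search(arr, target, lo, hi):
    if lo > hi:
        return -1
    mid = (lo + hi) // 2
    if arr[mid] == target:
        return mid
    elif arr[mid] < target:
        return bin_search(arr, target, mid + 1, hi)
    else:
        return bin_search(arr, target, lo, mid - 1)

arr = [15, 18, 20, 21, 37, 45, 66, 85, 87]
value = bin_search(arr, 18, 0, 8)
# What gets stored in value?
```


bin_search(arr, 18, 0, 8)
lo=0, hi=8, mid=4, arr[mid]=37
37 > 18, search left half
lo=0, hi=3, mid=1, arr[mid]=18
arr[1] == 18, found at index 1
= 1


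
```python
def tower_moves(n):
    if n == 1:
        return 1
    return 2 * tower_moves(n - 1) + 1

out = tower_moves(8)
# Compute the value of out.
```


tower_moves(8)
= 2 * tower_moves(7) + 1
= 2 * (2 * tower_moves(6) + 1) + 1
= 2 * (2 * (2 * tower_moves(5) + 1) + 1) + 1
= 2 * (2 * (2 * (2 * tower_moves(4) + 1) + 1) + 1) + 1
= 2 * (2 * (2 * (2 * (2 * tower_moves(3) + 1) + 1) + 1) + 1) + 1
= 2 * (2 * (2 * (2 * (2 * (2 * tower_moves(2) + 1) + 1) + 1) + 1) + 1) + 1
= 2 * (2 * (2 * (2 * (2 * (2 * (2 * tower_moves(1) + 1) + 1) + 1) + 1) + 1) + 1) + 1
Now compute bottom-up:
tower_moves(1) = 1
tower_moves(2) = 2 * 1 + 1 = 3
tower_moves(3) = 2 * 3 + 1 = 7
tower_moves(4) = 2 * 7 + 1 = 15
tower_moves(5) = 2 * 15 + 1 = 31
tower_moves(6) = 2 * 31 + 1 = 63
tower_moves(7) = 2 * 63 + 1 = 127
tower_moves(8) = 2 * 127 + 1 = 255
= 255


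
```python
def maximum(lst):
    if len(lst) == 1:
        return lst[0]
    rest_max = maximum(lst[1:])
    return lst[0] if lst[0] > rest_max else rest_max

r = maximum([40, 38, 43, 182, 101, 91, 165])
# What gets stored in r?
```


maximum([40, 38, 43, 182, 101, 91, 165])
= compare 40 with maximum([38, 43, 182, 101, 91, 165])
= compare 38 with maximum([43, 182, 101, 91, 165])
= compare 43 with maximum([182, 101, 91, 165])
= compare 182 with maximum([101, 91, 165])
= compare 101 with maximum([91, 165])
= compare 91 with maximum([165])
Base: maximum([165]) = 165
compare 91 with 165: max = 165
compare 101 with 165: max = 165
compare 182 with 165: max = 182
compare 43 with 182: max = 182
compare 38 with 182: max = 182
compare 40 with 182: max = 182
= 182


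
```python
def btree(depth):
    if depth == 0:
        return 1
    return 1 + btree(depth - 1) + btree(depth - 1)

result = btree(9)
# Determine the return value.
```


btree(9)
= 1 + btree(8) + btree(8)
= 1 + 2 * btree(8)
btree(k) = 2^(k+1) - 1
btree(0) = 1
btree(1) = 3
btree(2) = 7
btree(3) = 15
btree(4) = 31
btree(9) = 2^10 - 1 = 1023


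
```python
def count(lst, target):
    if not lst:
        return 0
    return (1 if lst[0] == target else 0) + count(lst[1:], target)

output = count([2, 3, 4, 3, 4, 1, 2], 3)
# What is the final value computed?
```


count([2, 3, 4, 3, 4, 1, 2], 3)
lst[0]=2 != 3: 0 + count([3, 4, 3, 4, 1, 2], 3)
lst[0]=3 == 3: 1 + count([4, 3, 4, 1, 2], 3)
lst[0]=4 != 3: 0 + count([3, 4, 1, 2], 3)
lst[0]=3 == 3: 1 + count([4, 1, 2], 3)
lst[0]=4 != 3: 0 + count([1, 2], 3)
lst[0]=1 != 3: 0 + count([2], 3)
lst[0]=2 != 3: 0 + count([], 3)
= 2


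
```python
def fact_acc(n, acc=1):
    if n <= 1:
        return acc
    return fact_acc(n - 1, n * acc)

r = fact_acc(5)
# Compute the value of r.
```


fact_acc(5, 1)
= fact_acc(4, 5 * 1) = fact_acc(4, 5)
= fact_acc(3, 4 * 5) = fact_acc(3, 20)
= fact_acc(2, 3 * 20) = fact_acc(2, 60)
= fact_acc(1, 2 * 60) = fact_acc(1, 120)
n <= 1, return acc = 120


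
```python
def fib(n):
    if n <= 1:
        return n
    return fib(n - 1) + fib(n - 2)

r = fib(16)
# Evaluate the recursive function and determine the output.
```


fib(16)
= fib(15) + fib(14)
= (fib(14) + fib(13)) + fib(14)
Computing bottom-up: fib(0)=0, fib(1)=1, fib(2)=1, fib(3)=2, fib(4)=3, fib(5)=5, fib(6)=8, fib(7)=13, fib(8)=21, fib(9)=34, fib(10)=55, fib(11)=89, fib(12)=144, fib(13)=233, fib(14)=377, fib(15)=610, fib(16)=987
= 987


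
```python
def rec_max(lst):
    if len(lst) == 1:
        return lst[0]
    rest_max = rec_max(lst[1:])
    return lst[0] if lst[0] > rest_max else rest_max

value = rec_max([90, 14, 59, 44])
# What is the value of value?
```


rec_max([90, 14, 59, 44])
= compare 90 with rec_max([14, 59, 44])
= compare 14 with rec_max([59, 44])
= compare 59 with rec_max([44])
Base: rec_max([44]) = 44
compare 59 with 44: max = 59
compare 14 with 59: max = 59
compare 90 with 59: max = 90
= 90


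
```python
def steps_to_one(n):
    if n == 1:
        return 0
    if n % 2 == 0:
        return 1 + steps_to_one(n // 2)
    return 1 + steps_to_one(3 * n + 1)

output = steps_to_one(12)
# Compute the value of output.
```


steps_to_one(12)
12 is even -> steps_to_one(6)
6 is even -> steps_to_one(3)
3 is odd -> 3*3+1 = 10 -> steps_to_one(10)
10 is even -> steps_to_one(5)
5 is odd -> 3*5+1 = 16 -> steps_to_one(16)
16 is even -> steps_to_one(8)
8 is even -> steps_to_one(4)
4 is even -> steps_to_one(2)
2 is even -> steps_to_one(1)
Reached 1 after 9 steps
= 9


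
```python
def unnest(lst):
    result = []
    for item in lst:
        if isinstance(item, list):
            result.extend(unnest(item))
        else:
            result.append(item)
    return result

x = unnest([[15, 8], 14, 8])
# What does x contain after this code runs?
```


unnest([[15, 8], 14, 8])
Processing each element:
  [15, 8] is a list -> unnest recursively -> [15, 8]
  14 is not a list -> append 14
  8 is not a list -> append 8
= [15, 8, 14, 8]


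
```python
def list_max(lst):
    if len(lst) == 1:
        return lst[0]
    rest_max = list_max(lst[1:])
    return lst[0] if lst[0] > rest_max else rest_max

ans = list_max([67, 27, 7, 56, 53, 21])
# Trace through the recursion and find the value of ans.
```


list_max([67, 27, 7, 56, 53, 21])
= compare 67 with list_max([27, 7, 56, 53, 21])
= compare 27 with list_max([7, 56, 53, 21])
= compare 7 with list_max([56, 53, 21])
= compare 56 with list_max([53, 21])
= compare 53 with list_max([21])
Base: list_max([21]) = 21
compare 53 with 21: max = 53
compare 56 with 53: max = 56
compare 7 with 56: max = 56
compare 27 with 56: max = 56
compare 67 with 56: max = 67
= 67


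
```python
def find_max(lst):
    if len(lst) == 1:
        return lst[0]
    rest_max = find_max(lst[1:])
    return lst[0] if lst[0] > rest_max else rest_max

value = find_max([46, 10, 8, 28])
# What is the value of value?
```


find_max([46, 10, 8, 28])
= compare 46 with find_max([10, 8, 28])
= compare 10 with find_max([8, 28])
= compare 8 with find_max([28])
Base: find_max([28]) = 28
compare 8 with 28: max = 28
compare 10 with 28: max = 28
compare 46 with 28: max = 46
= 46


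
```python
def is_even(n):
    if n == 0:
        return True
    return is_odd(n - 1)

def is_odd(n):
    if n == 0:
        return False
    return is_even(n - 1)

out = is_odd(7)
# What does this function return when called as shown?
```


is_odd(7)
= is_even(6)
= is_odd(5)
= is_even(4)
= is_odd(3)
= is_even(2)
= is_odd(1)
= is_even(0)
n == 0: return True
= True


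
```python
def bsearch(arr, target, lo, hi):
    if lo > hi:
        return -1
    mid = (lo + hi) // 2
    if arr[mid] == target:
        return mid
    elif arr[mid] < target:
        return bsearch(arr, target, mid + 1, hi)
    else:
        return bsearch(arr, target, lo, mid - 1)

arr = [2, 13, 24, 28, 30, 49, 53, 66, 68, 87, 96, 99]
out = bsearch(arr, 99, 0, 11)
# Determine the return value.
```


bsearch(arr, 99, 0, 11)
lo=0, hi=11, mid=5, arr[mid]=49
49 < 99, search right half
lo=6, hi=11, mid=8, arr[mid]=68
68 < 99, search right half
lo=9, hi=11, mid=10, arr[mid]=96
96 < 99, search right half
lo=11, hi=11, mid=11, arr[mid]=99
arr[11] == 99, found at index 11
= 11


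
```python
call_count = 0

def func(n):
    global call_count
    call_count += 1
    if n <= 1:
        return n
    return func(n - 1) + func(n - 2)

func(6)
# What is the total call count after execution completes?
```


func(6) calls func(5) and func(4); each non-base call branches into two more.
Let C(k) = total number of calls made by func(k), including the call to func(k) itself.
Base cases: C(0) = 1, C(1) = 1
Recurrence: C(k) = 1 + C(k-1) + C(k-2)
  C(2) = 1 + C(1) + C(0) = 1 + 1 + 1 = 3
  C(3) = 1 + C(2) + C(1) = 1 + 3 + 1 = 5
  C(4) = 1 + C(3) + C(2) = 1 + 5 + 3 = 9
  C(5) = 1 + C(4) + C(3) = 1 + 9 + 5 = 15
  C(6) = 1 + C(5) + C(4) = 1 + 15 + 9 = 25
Total calls = C(6) = 25


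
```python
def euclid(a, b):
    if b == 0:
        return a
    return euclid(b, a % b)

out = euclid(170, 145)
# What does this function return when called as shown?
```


euclid(170, 145)
= euclid(145, 170 % 145) = euclid(145, 25)
= euclid(25, 145 % 25) = euclid(25, 20)
= euclid(20, 25 % 20) = euclid(20, 5)
= euclid(5, 20 % 5) = euclid(5, 0)
b == 0, return a = 5


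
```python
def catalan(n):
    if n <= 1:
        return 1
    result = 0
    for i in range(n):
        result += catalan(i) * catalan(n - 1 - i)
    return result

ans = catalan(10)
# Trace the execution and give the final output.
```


catalan(10)
= sum of catalan(i) * catalan(10-1-i) for i in 0..9
First compute sub-values bottom-up:
  catalan(0) = 1, catalan(1) = 1
  catalan(2) = 1*1 + 1*1 = 2
  catalan(3) = 1*2 + 1*1 + 2*1 = 5
  catalan(4) = 1*5 + 1*2 + 2*1 + 5*1 = 14
  catalan(5) = 1*14 + 1*5 + 2*2 + 5*1 + 14*1 = 42
  catalan(6) = 1*42 + 1*14 + 2*5 + 5*2 + 14*1 + 42*1 = 132
  catalan(7) = 1*132 + 1*42 + 2*14 + 5*5 + 14*2 + 42*1 + 132*1 = 429
  catalan(8) = 1*429 + 1*132 + 2*42 + 5*14 + 14*5 + 42*2 + 132*1 + 429*1 = 1430
  catalan(9) = 1*1430 + 1*429 + 2*132 + 5*42 + 14*14 + 42*5 + 132*2 + 429*1 + 1430*1 = 4862
Now catalan(10):
  catalan(0)*catalan(9) = 1*4862 = 4862
  catalan(1)*catalan(8) = 1*1430 = 1430
  catalan(2)*catalan(7) = 2*429 = 858
  catalan(3)*catalan(6) = 5*132 = 660
  catalan(4)*catalan(5) = 14*42 = 588
  catalan(5)*catalan(4) = 42*14 = 588
  catalan(6)*catalan(3) = 132*5 = 660
  catalan(7)*catalan(2) = 429*2 = 858
  catalan(8)*catalan(1) = 1430*1 = 1430
  catalan(9)*catalan(0) = 4862*1 = 4862
= 4862 + 1430 + 858 + 660 + 588 + 588 + 660 + 858 + 1430 + 4862
= 16796


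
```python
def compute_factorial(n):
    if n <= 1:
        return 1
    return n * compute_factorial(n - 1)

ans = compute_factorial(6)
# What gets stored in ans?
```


compute_factorial(6)
= 6 * compute_factorial(5)
= 6 * 5 * compute_factorial(4)
= 6 * 5 * 4 * compute_factorial(3)
= 6 * 5 * 4 * 3 * compute_factorial(2)
= 6 * 5 * 4 * 3 * 2 * compute_factorial(1)
= 6 * 5 * 4 * 3 * 2 * 1
= 720


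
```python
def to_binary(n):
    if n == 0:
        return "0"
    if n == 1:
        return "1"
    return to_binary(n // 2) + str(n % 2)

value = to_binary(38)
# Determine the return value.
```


to_binary(38)
= to_binary(19) + "0"
= to_binary(9) + "1" + "0"
= to_binary(4) + "1" + "1" + "0"
= to_binary(2) + "0" + "1" + "1" + "0"
= to_binary(1) + "0" + "0" + "1" + "1" + "0"
= "1" + "0" + "0" + "1" + "1" + "0"
= "100110"


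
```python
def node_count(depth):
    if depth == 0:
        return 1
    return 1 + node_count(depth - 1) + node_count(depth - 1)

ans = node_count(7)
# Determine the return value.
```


node_count(7)
= 1 + node_count(6) + node_count(6)
= 1 + 2 * node_count(6)
node_count(k) = 2^(k+1) - 1
node_count(0) = 1
node_count(1) = 3
node_count(2) = 7
node_count(3) = 15
node_count(4) = 31
node_count(7) = 2^8 - 1 = 255


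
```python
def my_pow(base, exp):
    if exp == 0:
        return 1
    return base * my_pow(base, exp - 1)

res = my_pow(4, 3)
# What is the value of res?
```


my_pow(4, 3)
= 4 * my_pow(4, 2)
= 4 * 4 * my_pow(4, 1)
= 4 * 4 * 4 * my_pow(4, 0)
= 4 * 4 * 4 * 1
= 64


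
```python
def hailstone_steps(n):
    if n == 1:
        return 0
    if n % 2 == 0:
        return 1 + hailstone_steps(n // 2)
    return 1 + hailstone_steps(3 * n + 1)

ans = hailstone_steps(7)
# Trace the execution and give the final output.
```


hailstone_steps(7)
7 is odd -> 3*7+1 = 22 -> hailstone_steps(22)
22 is even -> hailstone_steps(11)
11 is odd -> 3*11+1 = 34 -> hailstone_steps(34)
34 is even -> hailstone_steps(17)
17 is odd -> 3*17+1 = 52 -> hailstone_steps(52)
52 is even -> hailstone_steps(26)
26 is even -> hailstone_steps(13)
13 is odd -> 3*13+1 = 40 -> hailstone_steps(40)
40 is even -> hailstone_steps(20)
20 is even -> hailstone_steps(10)
10 is even -> hailstone_steps(5)
5 is odd -> 3*5+1 = 16 -> hailstone_steps(16)
16 is even -> hailstone_steps(8)
8 is even -> hailstone_steps(4)
4 is even -> hailstone_steps(2)
2 is even -> hailstone_steps(1)
Reached 1 after 16 steps
= 16


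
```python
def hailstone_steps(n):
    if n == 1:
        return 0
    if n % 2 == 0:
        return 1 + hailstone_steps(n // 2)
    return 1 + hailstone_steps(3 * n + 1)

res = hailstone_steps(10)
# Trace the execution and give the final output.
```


hailstone_steps(10)
10 is even -> hailstone_steps(5)
5 is odd -> 3*5+1 = 16 -> hailstone_steps(16)
16 is even -> hailstone_steps(8)
8 is even -> hailstone_steps(4)
4 is even -> hailstone_steps(2)
2 is even -> hailstone_steps(1)
Reached 1 after 6 steps
= 6


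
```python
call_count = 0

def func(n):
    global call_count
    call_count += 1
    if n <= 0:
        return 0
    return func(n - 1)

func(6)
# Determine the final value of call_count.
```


func(6) calls func(5) calls ... calls func(0)
Total calls: 6 + 1 (for base case) = 7


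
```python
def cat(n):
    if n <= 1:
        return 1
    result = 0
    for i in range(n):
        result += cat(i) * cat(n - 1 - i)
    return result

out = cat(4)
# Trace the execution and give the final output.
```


cat(4)
= sum of cat(i) * cat(4-1-i) for i in 0..3
First compute sub-values bottom-up:
  cat(0) = 1, cat(1) = 1
  cat(2) = 1*1 + 1*1 = 2
  cat(3) = 1*2 + 1*1 + 2*1 = 5
Now cat(4):
  cat(0)*cat(3) = 1*5 = 5
  cat(1)*cat(2) = 1*2 = 2
  cat(2)*cat(1) = 2*1 = 2
  cat(3)*cat(0) = 5*1 = 5
= 5 + 2 + 2 + 5
= 14


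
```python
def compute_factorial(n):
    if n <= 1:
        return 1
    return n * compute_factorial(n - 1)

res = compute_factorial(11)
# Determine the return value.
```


compute_factorial(11)
= 11 * compute_factorial(10)
= 11 * 10 * compute_factorial(9)
= 11 * 10 * 9 * compute_factorial(8)
= 11 * 10 * 9 * 8 * compute_factorial(7)
= 11 * 10 * 9 * 8 * 7 * compute_factorial(6)
= 11 * 10 * 9 * 8 * 7 * 6 * compute_factorial(5)
= 11 * 10 * 9 * 8 * 7 * 6 * 5 * compute_factorial(4)
= 11 * 10 * 9 * 8 * 7 * 6 * 5 * 4 * compute_factorial(3)
= 11 * 10 * 9 * 8 * 7 * 6 * 5 * 4 * 3 * compute_factorial(2)
= 11 * 10 * 9 * 8 * 7 * 6 * 5 * 4 * 3 * 2 * compute_factorial(1)
= 11 * 10 * 9 * 8 * 7 * 6 * 5 * 4 * 3 * 2 * 1
= 39916800


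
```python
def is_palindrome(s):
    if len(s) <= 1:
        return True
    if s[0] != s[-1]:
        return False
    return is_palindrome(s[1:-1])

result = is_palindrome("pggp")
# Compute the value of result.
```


is_palindrome("pggp")
"pggp": s[0]='p' == s[-1]='p' -> is_palindrome("gg")
"gg": s[0]='g' == s[-1]='g' -> is_palindrome("")
"": len <= 1 -> True
= True


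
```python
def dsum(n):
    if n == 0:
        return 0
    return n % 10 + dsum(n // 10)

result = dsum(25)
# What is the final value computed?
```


dsum(25)
= 5 + dsum(2)
= 5 + 2 + dsum(0)
= 5 + 2 + 0
= 7


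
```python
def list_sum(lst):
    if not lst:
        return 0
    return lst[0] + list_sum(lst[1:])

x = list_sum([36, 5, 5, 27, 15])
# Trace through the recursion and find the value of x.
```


list_sum([36, 5, 5, 27, 15])
= 36 + list_sum([5, 5, 27, 15])
= 36 + 5 + list_sum([5, 27, 15])
= 36 + 5 + 5 + list_sum([27, 15])
= 36 + 5 + 5 + 27 + list_sum([15])
= 36 + 5 + 5 + 27 + 15 + list_sum([])
= 36 + 5 + 5 + 27 + 15 + 0
= 88


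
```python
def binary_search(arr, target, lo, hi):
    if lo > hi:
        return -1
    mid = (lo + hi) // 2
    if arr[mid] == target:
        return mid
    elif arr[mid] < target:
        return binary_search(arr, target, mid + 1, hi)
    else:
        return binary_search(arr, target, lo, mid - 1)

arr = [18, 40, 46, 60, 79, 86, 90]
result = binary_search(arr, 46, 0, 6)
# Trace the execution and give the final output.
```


binary_search(arr, 46, 0, 6)
lo=0, hi=6, mid=3, arr[mid]=60
60 > 46, search left half
lo=0, hi=2, mid=1, arr[mid]=40
40 < 46, search right half
lo=2, hi=2, mid=2, arr[mid]=46
arr[2] == 46, found at index 2
= 2


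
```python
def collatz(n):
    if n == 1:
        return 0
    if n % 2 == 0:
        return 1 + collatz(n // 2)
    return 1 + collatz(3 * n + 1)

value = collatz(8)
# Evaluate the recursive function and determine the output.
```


collatz(8)
8 is even -> collatz(4)
4 is even -> collatz(2)
2 is even -> collatz(1)
Reached 1 after 3 steps
= 3


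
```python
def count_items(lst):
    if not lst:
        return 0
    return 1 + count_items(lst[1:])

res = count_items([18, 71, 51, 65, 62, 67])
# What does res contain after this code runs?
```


count_items([18, 71, 51, 65, 62, 67])
= 1 + count_items([71, 51, 65, 62, 67])
= 1 + 1 + count_items([51, 65, 62, 67])
= 1 + 1 + 1 + count_items([65, 62, 67])
= 1 + 1 + 1 + 1 + count_items([62, 67])
= 1 + 1 + 1 + 1 + 1 + count_items([67])
= 1 + 1 + 1 + 1 + 1 + 1 + count_items([])
= 1 + 1 + 1 + 1 + 1 + 1 + 0
= 6


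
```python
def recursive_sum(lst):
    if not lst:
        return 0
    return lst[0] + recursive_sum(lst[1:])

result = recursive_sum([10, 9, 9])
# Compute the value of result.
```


recursive_sum([10, 9, 9])
= 10 + recursive_sum([9, 9])
= 10 + 9 + recursive_sum([9])
= 10 + 9 + 9 + recursive_sum([])
= 10 + 9 + 9 + 0
= 28


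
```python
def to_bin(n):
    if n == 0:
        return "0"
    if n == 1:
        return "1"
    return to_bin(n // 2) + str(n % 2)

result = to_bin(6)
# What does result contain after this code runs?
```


to_bin(6)
= to_bin(3) + "0"
= to_bin(1) + "1" + "0"
= "1" + "1" + "0"
= "110"


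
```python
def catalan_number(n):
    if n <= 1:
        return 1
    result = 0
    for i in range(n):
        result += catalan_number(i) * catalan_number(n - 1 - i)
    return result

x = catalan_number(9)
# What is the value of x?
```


catalan_number(9)
= sum of catalan_number(i) * catalan_number(9-1-i) for i in 0..8
First compute sub-values bottom-up:
  catalan_number(0) = 1, catalan_number(1) = 1
  catalan_number(2) = 1*1 + 1*1 = 2
  catalan_number(3) = 1*2 + 1*1 + 2*1 = 5
  catalan_number(4) = 1*5 + 1*2 + 2*1 + 5*1 = 14
  catalan_number(5) = 1*14 + 1*5 + 2*2 + 5*1 + 14*1 = 42
  catalan_number(6) = 1*42 + 1*14 + 2*5 + 5*2 + 14*1 + 42*1 = 132
  catalan_number(7) = 1*132 + 1*42 + 2*14 + 5*5 + 14*2 + 42*1 + 132*1 = 429
  catalan_number(8) = 1*429 + 1*132 + 2*42 + 5*14 + 14*5 + 42*2 + 132*1 + 429*1 = 1430
Now catalan_number(9):
  catalan_number(0)*catalan_number(8) = 1*1430 = 1430
  catalan_number(1)*catalan_number(7) = 1*429 = 429
  catalan_number(2)*catalan_number(6) = 2*132 = 264
  catalan_number(3)*catalan_number(5) = 5*42 = 210
  catalan_number(4)*catalan_number(4) = 14*14 = 196
  catalan_number(5)*catalan_number(3) = 42*5 = 210
  catalan_number(6)*catalan_number(2) = 132*2 = 264
  catalan_number(7)*catalan_number(1) = 429*1 = 429
  catalan_number(8)*catalan_number(0) = 1430*1 = 1430
= 1430 + 429 + 264 + 210 + 196 + 210 + 264 + 429 + 1430
= 4862


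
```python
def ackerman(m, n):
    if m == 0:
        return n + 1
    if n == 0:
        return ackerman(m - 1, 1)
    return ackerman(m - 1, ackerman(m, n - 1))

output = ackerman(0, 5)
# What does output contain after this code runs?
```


ackerman(0, 5)
m == 0: return 5 + 1 = 6
= 6


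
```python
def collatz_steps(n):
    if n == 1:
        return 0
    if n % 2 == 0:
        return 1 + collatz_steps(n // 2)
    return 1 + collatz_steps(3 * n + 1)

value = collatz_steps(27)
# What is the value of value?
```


collatz_steps(27)
27 is odd -> 3*27+1 = 82 -> collatz_steps(82)
82 is even -> collatz_steps(41)
41 is odd -> 3*41+1 = 124 -> collatz_steps(124)
124 is even -> collatz_steps(62)
62 is even -> collatz_steps(31)
31 is odd -> 3*31+1 = 94 -> collatz_steps(94)
94 is even -> collatz_steps(47)
47 is odd -> 3*47+1 = 142 -> collatz_steps(142)
142 is even -> collatz_steps(71)
71 is odd -> 3*71+1 = 214 -> collatz_steps(214)
214 is even -> collatz_steps(107)
107 is odd -> 3*107+1 = 322 -> collatz_steps(322)
322 is even -> collatz_steps(161)
161 is odd -> 3*161+1 = 484 -> collatz_steps(484)
484 is even -> collatz_steps(242)
242 is even -> collatz_steps(121)
121 is odd -> 3*121+1 = 364 -> collatz_steps(364)
364 is even -> collatz_steps(182)
182 is even -> collatz_steps(91)
91 is odd -> 3*91+1 = 274 -> collatz_steps(274)
274 is even -> collatz_steps(137)
137 is odd -> 3*137+1 = 412 -> collatz_steps(412)
412 is even -> collatz_steps(206)
206 is even -> collatz_steps(103)
103 is odd -> 3*103+1 = 310 -> collatz_steps(310)
310 is even -> collatz_steps(155)
155 is odd -> 3*155+1 = 466 -> collatz_steps(466)
466 is even -> collatz_steps(233)
233 is odd -> 3*233+1 = 700 -> collatz_steps(700)
700 is even -> collatz_steps(350)
350 is even -> collatz_steps(175)
175 is odd -> 3*175+1 = 526 -> collatz_steps(526)
526 is even -> collatz_steps(263)
263 is odd -> 3*263+1 = 790 -> collatz_steps(790)
790 is even -> collatz_steps(395)
395 is odd -> 3*395+1 = 1186 -> collatz_steps(1186)
1186 is even -> collatz_steps(593)
593 is odd -> 3*593+1 = 1780 -> collatz_steps(1780)
1780 is even -> collatz_steps(890)
890 is even -> collatz_steps(445)
445 is odd -> 3*445+1 = 1336 -> collatz_steps(1336)
1336 is even -> collatz_steps(668)
668 is even -> collatz_steps(334)
334 is even -> collatz_steps(167)
167 is odd -> 3*167+1 = 502 -> collatz_steps(502)
502 is even -> collatz_steps(251)
251 is odd -> 3*251+1 = 754 -> collatz_steps(754)
754 is even -> collatz_steps(377)
377 is odd -> 3*377+1 = 1132 -> collatz_steps(1132)
1132 is even -> collatz_steps(566)
566 is even -> collatz_steps(283)
283 is odd -> 3*283+1 = 850 -> collatz_steps(850)
850 is even -> collatz_steps(425)
425 is odd -> 3*425+1 = 1276 -> collatz_steps(1276)
1276 is even -> collatz_steps(638)
638 is even -> collatz_steps(319)
319 is odd -> 3*319+1 = 958 -> collatz_steps(958)
958 is even -> collatz_steps(479)
479 is odd -> 3*479+1 = 1438 -> collatz_steps(1438)
1438 is even -> collatz_steps(719)
719 is odd -> 3*719+1 = 2158 -> collatz_steps(2158)
2158 is even -> collatz_steps(1079)
1079 is odd -> 3*1079+1 = 3238 -> collatz_steps(3238)
3238 is even -> collatz_steps(1619)
1619 is odd -> 3*1619+1 = 4858 -> collatz_steps(4858)
4858 is even -> collatz_steps(2429)
2429 is odd -> 3*2429+1 = 7288 -> collatz_steps(7288)
7288 is even -> collatz_steps(3644)
3644 is even -> collatz_steps(1822)
1822 is even -> collatz_steps(911)
911 is odd -> 3*911+1 = 2734 -> collatz_steps(2734)
2734 is even -> collatz_steps(1367)
1367 is odd -> 3*1367+1 = 4102 -> collatz_steps(4102)
4102 is even -> collatz_steps(2051)
2051 is odd -> 3*2051+1 = 6154 -> collatz_steps(6154)
6154 is even -> collatz_steps(3077)
3077 is odd -> 3*3077+1 = 9232 -> collatz_steps(9232)
9232 is even -> collatz_steps(4616)
4616 is even -> collatz_steps(2308)
2308 is even -> collatz_steps(1154)
1154 is even -> collatz_steps(577)
577 is odd -> 3*577+1 = 1732 -> collatz_steps(1732)
1732 is even -> collatz_steps(866)
866 is even -> collatz_steps(433)
433 is odd -> 3*433+1 = 1300 -> collatz_steps(1300)
1300 is even -> collatz_steps(650)
650 is even -> collatz_steps(325)
325 is odd -> 3*325+1 = 976 -> collatz_steps(976)
976 is even -> collatz_steps(488)
488 is even -> collatz_steps(244)
244 is even -> collatz_steps(122)
122 is even -> collatz_steps(61)
61 is odd -> 3*61+1 = 184 -> collatz_steps(184)
184 is even -> collatz_steps(92)
92 is even -> collatz_steps(46)
46 is even -> collatz_steps(23)
23 is odd -> 3*23+1 = 70 -> collatz_steps(70)
70 is even -> collatz_steps(35)
35 is odd -> 3*35+1 = 106 -> collatz_steps(106)
106 is even -> collatz_steps(53)
53 is odd -> 3*53+1 = 160 -> collatz_steps(160)
160 is even -> collatz_steps(80)
80 is even -> collatz_steps(40)
40 is even -> collatz_steps(20)
20 is even -> collatz_steps(10)
10 is even -> collatz_steps(5)
5 is odd -> 3*5+1 = 16 -> collatz_steps(16)
16 is even -> collatz_steps(8)
8 is even -> collatz_steps(4)
4 is even -> collatz_steps(2)
2 is even -> collatz_steps(1)
Reached 1 after 111 steps
= 111


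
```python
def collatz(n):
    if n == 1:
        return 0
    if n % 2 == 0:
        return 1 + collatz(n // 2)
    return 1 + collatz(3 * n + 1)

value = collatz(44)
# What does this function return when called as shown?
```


collatz(44)
44 is even -> collatz(22)
22 is even -> collatz(11)
11 is odd -> 3*11+1 = 34 -> collatz(34)
34 is even -> collatz(17)
17 is odd -> 3*17+1 = 52 -> collatz(52)
52 is even -> collatz(26)
26 is even -> collatz(13)
13 is odd -> 3*13+1 = 40 -> collatz(40)
40 is even -> collatz(20)
20 is even -> collatz(10)
10 is even -> collatz(5)
5 is odd -> 3*5+1 = 16 -> collatz(16)
16 is even -> collatz(8)
8 is even -> collatz(4)
4 is even -> collatz(2)
2 is even -> collatz(1)
Reached 1 after 16 steps
= 16


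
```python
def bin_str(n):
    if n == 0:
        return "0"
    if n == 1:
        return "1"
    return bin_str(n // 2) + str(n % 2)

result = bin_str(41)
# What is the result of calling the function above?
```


bin_str(41)
= bin_str(20) + "1"
= bin_str(10) + "0" + "1"
= bin_str(5) + "0" + "0" + "1"
= bin_str(2) + "1" + "0" + "0" + "1"
= bin_str(1) + "0" + "1" + "0" + "0" + "1"
= "1" + "0" + "1" + "0" + "0" + "1"
= "101001"


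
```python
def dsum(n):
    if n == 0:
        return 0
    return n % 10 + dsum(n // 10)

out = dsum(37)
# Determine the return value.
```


dsum(37)
= 7 + dsum(3)
= 7 + 3 + dsum(0)
= 7 + 3 + 0
= 10


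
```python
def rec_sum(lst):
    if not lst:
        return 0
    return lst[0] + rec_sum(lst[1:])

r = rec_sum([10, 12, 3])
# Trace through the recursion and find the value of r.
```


rec_sum([10, 12, 3])
= 10 + rec_sum([12, 3])
= 10 + 12 + rec_sum([3])
= 10 + 12 + 3 + rec_sum([])
= 10 + 12 + 3 + 0
= 25


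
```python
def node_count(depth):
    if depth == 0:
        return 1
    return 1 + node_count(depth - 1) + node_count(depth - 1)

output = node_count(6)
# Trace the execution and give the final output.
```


node_count(6)
= 1 + node_count(5) + node_count(5)
= 1 + 2 * node_count(5)
node_count(k) = 2^(k+1) - 1
node_count(0) = 1
node_count(1) = 3
node_count(2) = 7
node_count(3) = 15
node_count(4) = 31
node_count(6) = 2^7 - 1 = 127


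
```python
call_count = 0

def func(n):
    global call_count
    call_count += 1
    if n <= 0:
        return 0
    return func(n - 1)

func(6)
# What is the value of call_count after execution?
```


func(6) calls func(5) calls ... calls func(0)
Total calls: 6 + 1 (for base case) = 7


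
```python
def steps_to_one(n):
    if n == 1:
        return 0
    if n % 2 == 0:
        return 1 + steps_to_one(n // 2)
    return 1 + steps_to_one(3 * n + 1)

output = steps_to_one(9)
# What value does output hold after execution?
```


steps_to_one(9)
9 is odd -> 3*9+1 = 28 -> steps_to_one(28)
28 is even -> steps_to_one(14)
14 is even -> steps_to_one(7)
7 is odd -> 3*7+1 = 22 -> steps_to_one(22)
22 is even -> steps_to_one(11)
11 is odd -> 3*11+1 = 34 -> steps_to_one(34)
34 is even -> steps_to_one(17)
17 is odd -> 3*17+1 = 52 -> steps_to_one(52)
52 is even -> steps_to_one(26)
26 is even -> steps_to_one(13)
13 is odd -> 3*13+1 = 40 -> steps_to_one(40)
40 is even -> steps_to_one(20)
20 is even -> steps_to_one(10)
10 is even -> steps_to_one(5)
5 is odd -> 3*5+1 = 16 -> steps_to_one(16)
16 is even -> steps_to_one(8)
8 is even -> steps_to_one(4)
4 is even -> steps_to_one(2)
2 is even -> steps_to_one(1)
Reached 1 after 19 steps
= 19


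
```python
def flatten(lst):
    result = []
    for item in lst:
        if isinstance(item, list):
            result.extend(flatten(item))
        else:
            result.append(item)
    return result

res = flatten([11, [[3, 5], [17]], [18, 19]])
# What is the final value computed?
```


flatten([11, [[3, 5], [17]], [18, 19]])
Processing each element:
  11 is not a list -> append 11
  [[3, 5], [17]] is a list -> flatten recursively -> [3, 5, 17]
  [18, 19] is a list -> flatten recursively -> [18, 19]
= [11, 3, 5, 17, 18, 19]


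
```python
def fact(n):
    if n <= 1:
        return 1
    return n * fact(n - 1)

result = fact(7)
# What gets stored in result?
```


fact(7)
= 7 * fact(6)
= 7 * 6 * fact(5)
= 7 * 6 * 5 * fact(4)
= 7 * 6 * 5 * 4 * fact(3)
= 7 * 6 * 5 * 4 * 3 * fact(2)
= 7 * 6 * 5 * 4 * 3 * 2 * fact(1)
= 7 * 6 * 5 * 4 * 3 * 2 * 1
= 5040


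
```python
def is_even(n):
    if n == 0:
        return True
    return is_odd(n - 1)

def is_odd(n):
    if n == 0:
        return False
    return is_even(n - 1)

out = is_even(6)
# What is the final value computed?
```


is_even(6)
= is_odd(5)
= is_even(4)
= is_odd(3)
= is_even(2)
= is_odd(1)
= is_even(0)
n == 0: return True
= True


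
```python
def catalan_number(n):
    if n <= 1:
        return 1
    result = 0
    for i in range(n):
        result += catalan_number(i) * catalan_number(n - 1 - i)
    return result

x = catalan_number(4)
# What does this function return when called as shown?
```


catalan_number(4)
= sum of catalan_number(i) * catalan_number(4-1-i) for i in 0..3
First compute sub-values bottom-up:
  catalan_number(0) = 1, catalan_number(1) = 1
  catalan_number(2) = 1*1 + 1*1 = 2
  catalan_number(3) = 1*2 + 1*1 + 2*1 = 5
Now catalan_number(4):
  catalan_number(0)*catalan_number(3) = 1*5 = 5
  catalan_number(1)*catalan_number(2) = 1*2 = 2
  catalan_number(2)*catalan_number(1) = 2*1 = 2
  catalan_number(3)*catalan_number(0) = 5*1 = 5
= 5 + 2 + 2 + 5
= 14


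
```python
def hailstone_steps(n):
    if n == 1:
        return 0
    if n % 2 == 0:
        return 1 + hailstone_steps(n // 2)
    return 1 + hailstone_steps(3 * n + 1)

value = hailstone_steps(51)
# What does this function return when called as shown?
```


hailstone_steps(51)
51 is odd -> 3*51+1 = 154 -> hailstone_steps(154)
154 is even -> hailstone_steps(77)
77 is odd -> 3*77+1 = 232 -> hailstone_steps(232)
232 is even -> hailstone_steps(116)
116 is even -> hailstone_steps(58)
58 is even -> hailstone_steps(29)
29 is odd -> 3*29+1 = 88 -> hailstone_steps(88)
88 is even -> hailstone_steps(44)
44 is even -> hailstone_steps(22)
22 is even -> hailstone_steps(11)
11 is odd -> 3*11+1 = 34 -> hailstone_steps(34)
34 is even -> hailstone_steps(17)
17 is odd -> 3*17+1 = 52 -> hailstone_steps(52)
52 is even -> hailstone_steps(26)
26 is even -> hailstone_steps(13)
13 is odd -> 3*13+1 = 40 -> hailstone_steps(40)
40 is even -> hailstone_steps(20)
20 is even -> hailstone_steps(10)
10 is even -> hailstone_steps(5)
5 is odd -> 3*5+1 = 16 -> hailstone_steps(16)
16 is even -> hailstone_steps(8)
8 is even -> hailstone_steps(4)
4 is even -> hailstone_steps(2)
2 is even -> hailstone_steps(1)
Reached 1 after 24 steps
= 24


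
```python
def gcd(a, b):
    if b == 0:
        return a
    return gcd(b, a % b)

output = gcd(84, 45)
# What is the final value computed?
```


gcd(84, 45)
= gcd(45, 84 % 45) = gcd(45, 39)
= gcd(39, 45 % 39) = gcd(39, 6)
= gcd(6, 39 % 6) = gcd(6, 3)
= gcd(3, 6 % 3) = gcd(3, 0)
b == 0, return a = 3


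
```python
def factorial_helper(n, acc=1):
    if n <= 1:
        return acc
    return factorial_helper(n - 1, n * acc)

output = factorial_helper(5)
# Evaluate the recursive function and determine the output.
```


factorial_helper(5, 1)
= factorial_helper(4, 5 * 1) = factorial_helper(4, 5)
= factorial_helper(3, 4 * 5) = factorial_helper(3, 20)
= factorial_helper(2, 3 * 20) = factorial_helper(2, 60)
= factorial_helper(1, 2 * 60) = factorial_helper(1, 120)
n <= 1, return acc = 120


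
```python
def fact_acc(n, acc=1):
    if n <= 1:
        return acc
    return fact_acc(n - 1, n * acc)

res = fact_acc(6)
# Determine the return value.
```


fact_acc(6, 1)
= fact_acc(5, 6 * 1) = fact_acc(5, 6)
= fact_acc(4, 5 * 6) = fact_acc(4, 30)
= fact_acc(3, 4 * 30) = fact_acc(3, 120)
= fact_acc(2, 3 * 120) = fact_acc(2, 360)
= fact_acc(1, 2 * 360) = fact_acc(1, 720)
n <= 1, return acc = 720


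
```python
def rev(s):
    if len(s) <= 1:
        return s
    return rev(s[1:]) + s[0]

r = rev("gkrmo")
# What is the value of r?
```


rev("gkrmo")
= rev("krmo") + "g"
= rev("rmo") + "k" + "g"
= rev("mo") + "r" + "k" + "g"
= rev("o") + "m" + "r" + "k" + "g"
= "o" + "m" + "r" + "k" + "g"
= "omrkg"


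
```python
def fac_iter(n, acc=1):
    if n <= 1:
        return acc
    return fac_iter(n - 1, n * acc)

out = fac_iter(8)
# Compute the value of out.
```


fac_iter(8, 1)
= fac_iter(7, 8 * 1) = fac_iter(7, 8)
= fac_iter(6, 7 * 8) = fac_iter(6, 56)
= fac_iter(5, 6 * 56) = fac_iter(5, 336)
= fac_iter(4, 5 * 336) = fac_iter(4, 1680)
= fac_iter(3, 4 * 1680) = fac_iter(3, 6720)
= fac_iter(2, 3 * 6720) = fac_iter(2, 20160)
= fac_iter(1, 2 * 20160) = fac_iter(1, 40320)
n <= 1, return acc = 40320


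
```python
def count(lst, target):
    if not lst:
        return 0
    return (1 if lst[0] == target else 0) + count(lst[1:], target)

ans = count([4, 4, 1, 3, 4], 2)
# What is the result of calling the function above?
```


count([4, 4, 1, 3, 4], 2)
lst[0]=4 != 2: 0 + count([4, 1, 3, 4], 2)
lst[0]=4 != 2: 0 + count([1, 3, 4], 2)
lst[0]=1 != 2: 0 + count([3, 4], 2)
lst[0]=3 != 2: 0 + count([4], 2)
lst[0]=4 != 2: 0 + count([], 2)
= 0


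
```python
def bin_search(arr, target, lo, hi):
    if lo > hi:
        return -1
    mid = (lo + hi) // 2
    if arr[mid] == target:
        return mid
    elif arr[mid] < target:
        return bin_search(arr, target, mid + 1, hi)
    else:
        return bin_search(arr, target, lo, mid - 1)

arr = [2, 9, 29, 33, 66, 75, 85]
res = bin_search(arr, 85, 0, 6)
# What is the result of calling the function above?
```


bin_search(arr, 85, 0, 6)
lo=0, hi=6, mid=3, arr[mid]=33
33 < 85, search right half
lo=4, hi=6, mid=5, arr[mid]=75
75 < 85, search right half
lo=6, hi=6, mid=6, arr[mid]=85
arr[6] == 85, found at index 6
= 6


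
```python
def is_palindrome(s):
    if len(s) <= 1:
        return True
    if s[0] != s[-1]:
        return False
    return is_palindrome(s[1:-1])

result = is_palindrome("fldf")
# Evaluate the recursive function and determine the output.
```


is_palindrome("fldf")
"fldf": s[0]='f' == s[-1]='f' -> is_palindrome("ld")
"ld": s[0]='l' != s[-1]='d' -> False
= False


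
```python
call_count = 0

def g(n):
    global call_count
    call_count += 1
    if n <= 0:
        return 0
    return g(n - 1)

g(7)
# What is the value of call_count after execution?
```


g(7) calls g(6) calls ... calls g(0)
Total calls: 7 + 1 (for base case) = 8


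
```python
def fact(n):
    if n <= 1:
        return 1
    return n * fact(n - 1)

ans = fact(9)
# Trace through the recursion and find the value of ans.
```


fact(9)
= 9 * fact(8)
= 9 * 8 * fact(7)
= 9 * 8 * 7 * fact(6)
= 9 * 8 * 7 * 6 * fact(5)
= 9 * 8 * 7 * 6 * 5 * fact(4)
= 9 * 8 * 7 * 6 * 5 * 4 * fact(3)
= 9 * 8 * 7 * 6 * 5 * 4 * 3 * fact(2)
= 9 * 8 * 7 * 6 * 5 * 4 * 3 * 2 * fact(1)
= 9 * 8 * 7 * 6 * 5 * 4 * 3 * 2 * 1
= 362880


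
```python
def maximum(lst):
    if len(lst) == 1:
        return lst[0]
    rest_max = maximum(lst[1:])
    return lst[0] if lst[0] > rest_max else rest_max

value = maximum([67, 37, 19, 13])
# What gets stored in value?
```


maximum([67, 37, 19, 13])
= compare 67 with maximum([37, 19, 13])
= compare 37 with maximum([19, 13])
= compare 19 with maximum([13])
Base: maximum([13]) = 13
compare 19 with 13: max = 19
compare 37 with 19: max = 37
compare 67 with 37: max = 67
= 67


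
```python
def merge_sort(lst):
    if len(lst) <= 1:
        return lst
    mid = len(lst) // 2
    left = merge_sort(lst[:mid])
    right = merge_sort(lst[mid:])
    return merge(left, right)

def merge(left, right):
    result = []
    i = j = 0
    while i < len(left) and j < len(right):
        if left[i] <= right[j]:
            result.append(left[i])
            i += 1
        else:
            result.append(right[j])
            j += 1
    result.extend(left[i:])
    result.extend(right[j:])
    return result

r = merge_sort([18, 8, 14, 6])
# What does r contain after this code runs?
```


merge_sort([18, 8, 14, 6])
Split into [18, 8] and [14, 6]
Left sorted: [8, 18]
Right sorted: [6, 14]
Merge [8, 18] and [6, 14]
= [6, 8, 14, 18]


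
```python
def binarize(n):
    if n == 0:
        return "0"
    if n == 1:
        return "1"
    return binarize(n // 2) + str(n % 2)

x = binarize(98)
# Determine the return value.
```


binarize(98)
= binarize(49) + "0"
= binarize(24) + "1" + "0"
= binarize(12) + "0" + "1" + "0"
= binarize(6) + "0" + "0" + "1" + "0"
= binarize(3) + "0" + "0" + "0" + "1" + "0"
= binarize(1) + "1" + "0" + "0" + "0" + "1" + "0"
= "1" + "1" + "0" + "0" + "0" + "1" + "0"
= "1100010"


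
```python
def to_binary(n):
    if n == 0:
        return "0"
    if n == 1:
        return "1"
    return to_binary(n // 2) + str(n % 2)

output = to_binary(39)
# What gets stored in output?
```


to_binary(39)
= to_binary(19) + "1"
= to_binary(9) + "1" + "1"
= to_binary(4) + "1" + "1" + "1"
= to_binary(2) + "0" + "1" + "1" + "1"
= to_binary(1) + "0" + "0" + "1" + "1" + "1"
= "1" + "0" + "0" + "1" + "1" + "1"
= "100111"


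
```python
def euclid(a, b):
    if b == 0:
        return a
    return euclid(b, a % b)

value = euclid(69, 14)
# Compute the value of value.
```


euclid(69, 14)
= euclid(14, 69 % 14) = euclid(14, 13)
= euclid(13, 14 % 13) = euclid(13, 1)
= euclid(1, 13 % 1) = euclid(1, 0)
b == 0, return a = 1


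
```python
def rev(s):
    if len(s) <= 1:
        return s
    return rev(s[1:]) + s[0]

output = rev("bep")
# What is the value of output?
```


rev("bep")
= rev("ep") + "b"
= rev("p") + "e" + "b"
= "p" + "e" + "b"
= "peb"


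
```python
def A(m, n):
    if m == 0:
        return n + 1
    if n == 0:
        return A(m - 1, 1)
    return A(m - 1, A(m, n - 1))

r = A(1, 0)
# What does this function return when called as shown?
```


A(1, 0)
n == 0: return A(0, 1)
= A(0, 1) = 2
= 2


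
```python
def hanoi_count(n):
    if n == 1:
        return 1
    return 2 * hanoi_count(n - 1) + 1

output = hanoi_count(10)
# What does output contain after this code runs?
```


hanoi_count(10)
= 2 * hanoi_count(9) + 1
= 2 * (2 * hanoi_count(8) + 1) + 1
= 2 * (2 * (2 * hanoi_count(7) + 1) + 1) + 1
= 2 * (2 * (2 * (2 * hanoi_count(6) + 1) + 1) + 1) + 1
= 2 * (2 * (2 * (2 * (2 * hanoi_count(5) + 1) + 1) + 1) + 1) + 1
= 2 * (2 * (2 * (2 * (2 * (2 * hanoi_count(4) + 1) + 1) + 1) + 1) + 1) + 1
= 2 * (2 * (2 * (2 * (2 * (2 * (2 * hanoi_count(3) + 1) + 1) + 1) + 1) + 1) + 1) + 1
= 2 * (2 * (2 * (2 * (2 * (2 * (2 * (2 * hanoi_count(2) + 1) + 1) + 1) + 1) + 1) + 1) + 1) + 1
= 2 * (2 * (2 * (2 * (2 * (2 * (2 * (2 * (2 * hanoi_count(1) + 1) + 1) + 1) + 1) + 1) + 1) + 1) + 1) + 1
Now compute bottom-up:
hanoi_count(1) = 1
hanoi_count(2) = 2 * 1 + 1 = 3
hanoi_count(3) = 2 * 3 + 1 = 7
hanoi_count(4) = 2 * 7 + 1 = 15
hanoi_count(5) = 2 * 15 + 1 = 31
hanoi_count(6) = 2 * 31 + 1 = 63
hanoi_count(7) = 2 * 63 + 1 = 127
hanoi_count(8) = 2 * 127 + 1 = 255
hanoi_count(9) = 2 * 255 + 1 = 511
hanoi_count(10) = 2 * 511 + 1 = 1023
= 1023


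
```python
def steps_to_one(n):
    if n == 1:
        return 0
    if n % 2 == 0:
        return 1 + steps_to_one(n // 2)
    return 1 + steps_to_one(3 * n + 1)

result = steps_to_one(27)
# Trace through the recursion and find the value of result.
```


steps_to_one(27)
27 is odd -> 3*27+1 = 82 -> steps_to_one(82)
82 is even -> steps_to_one(41)
41 is odd -> 3*41+1 = 124 -> steps_to_one(124)
124 is even -> steps_to_one(62)
62 is even -> steps_to_one(31)
31 is odd -> 3*31+1 = 94 -> steps_to_one(94)
94 is even -> steps_to_one(47)
47 is odd -> 3*47+1 = 142 -> steps_to_one(142)
142 is even -> steps_to_one(71)
71 is odd -> 3*71+1 = 214 -> steps_to_one(214)
214 is even -> steps_to_one(107)
107 is odd -> 3*107+1 = 322 -> steps_to_one(322)
322 is even -> steps_to_one(161)
161 is odd -> 3*161+1 = 484 -> steps_to_one(484)
484 is even -> steps_to_one(242)
242 is even -> steps_to_one(121)
121 is odd -> 3*121+1 = 364 -> steps_to_one(364)
364 is even -> steps_to_one(182)
182 is even -> steps_to_one(91)
91 is odd -> 3*91+1 = 274 -> steps_to_one(274)
274 is even -> steps_to_one(137)
137 is odd -> 3*137+1 = 412 -> steps_to_one(412)
412 is even -> steps_to_one(206)
206 is even -> steps_to_one(103)
103 is odd -> 3*103+1 = 310 -> steps_to_one(310)
310 is even -> steps_to_one(155)
155 is odd -> 3*155+1 = 466 -> steps_to_one(466)
466 is even -> steps_to_one(233)
233 is odd -> 3*233+1 = 700 -> steps_to_one(700)
700 is even -> steps_to_one(350)
350 is even -> steps_to_one(175)
175 is odd -> 3*175+1 = 526 -> steps_to_one(526)
526 is even -> steps_to_one(263)
263 is odd -> 3*263+1 = 790 -> steps_to_one(790)
790 is even -> steps_to_one(395)
395 is odd -> 3*395+1 = 1186 -> steps_to_one(1186)
1186 is even -> steps_to_one(593)
593 is odd -> 3*593+1 = 1780 -> steps_to_one(1780)
1780 is even -> steps_to_one(890)
890 is even -> steps_to_one(445)
445 is odd -> 3*445+1 = 1336 -> steps_to_one(1336)
1336 is even -> steps_to_one(668)
668 is even -> steps_to_one(334)
334 is even -> steps_to_one(167)
167 is odd -> 3*167+1 = 502 -> steps_to_one(502)
502 is even -> steps_to_one(251)
251 is odd -> 3*251+1 = 754 -> steps_to_one(754)
754 is even -> steps_to_one(377)
377 is odd -> 3*377+1 = 1132 -> steps_to_one(1132)
1132 is even -> steps_to_one(566)
566 is even -> steps_to_one(283)
283 is odd -> 3*283+1 = 850 -> steps_to_one(850)
850 is even -> steps_to_one(425)
425 is odd -> 3*425+1 = 1276 -> steps_to_one(1276)
1276 is even -> steps_to_one(638)
638 is even -> steps_to_one(319)
319 is odd -> 3*319+1 = 958 -> steps_to_one(958)
958 is even -> steps_to_one(479)
479 is odd -> 3*479+1 = 1438 -> steps_to_one(1438)
1438 is even -> steps_to_one(719)
719 is odd -> 3*719+1 = 2158 -> steps_to_one(2158)
2158 is even -> steps_to_one(1079)
1079 is odd -> 3*1079+1 = 3238 -> steps_to_one(3238)
3238 is even -> steps_to_one(1619)
1619 is odd -> 3*1619+1 = 4858 -> steps_to_one(4858)
4858 is even -> steps_to_one(2429)
2429 is odd -> 3*2429+1 = 7288 -> steps_to_one(7288)
7288 is even -> steps_to_one(3644)
3644 is even -> steps_to_one(1822)
1822 is even -> steps_to_one(911)
911 is odd -> 3*911+1 = 2734 -> steps_to_one(2734)
2734 is even -> steps_to_one(1367)
1367 is odd -> 3*1367+1 = 4102 -> steps_to_one(4102)
4102 is even -> steps_to_one(2051)
2051 is odd -> 3*2051+1 = 6154 -> steps_to_one(6154)
6154 is even -> steps_to_one(3077)
3077 is odd -> 3*3077+1 = 9232 -> steps_to_one(9232)
9232 is even -> steps_to_one(4616)
4616 is even -> steps_to_one(2308)
2308 is even -> steps_to_one(1154)
1154 is even -> steps_to_one(577)
577 is odd -> 3*577+1 = 1732 -> steps_to_one(1732)
1732 is even -> steps_to_one(866)
866 is even -> steps_to_one(433)
433 is odd -> 3*433+1 = 1300 -> steps_to_one(1300)
1300 is even -> steps_to_one(650)
650 is even -> steps_to_one(325)
325 is odd -> 3*325+1 = 976 -> steps_to_one(976)
976 is even -> steps_to_one(488)
488 is even -> steps_to_one(244)
244 is even -> steps_to_one(122)
122 is even -> steps_to_one(61)
61 is odd -> 3*61+1 = 184 -> steps_to_one(184)
184 is even -> steps_to_one(92)
92 is even -> steps_to_one(46)
46 is even -> steps_to_one(23)
23 is odd -> 3*23+1 = 70 -> steps_to_one(70)
70 is even -> steps_to_one(35)
35 is odd -> 3*35+1 = 106 -> steps_to_one(106)
106 is even -> steps_to_one(53)
53 is odd -> 3*53+1 = 160 -> steps_to_one(160)
160 is even -> steps_to_one(80)
80 is even -> steps_to_one(40)
40 is even -> steps_to_one(20)
20 is even -> steps_to_one(10)
10 is even -> steps_to_one(5)
5 is odd -> 3*5+1 = 16 -> steps_to_one(16)
16 is even -> steps_to_one(8)
8 is even -> steps_to_one(4)
4 is even -> steps_to_one(2)
2 is even -> steps_to_one(1)
Reached 1 after 111 steps
= 111
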